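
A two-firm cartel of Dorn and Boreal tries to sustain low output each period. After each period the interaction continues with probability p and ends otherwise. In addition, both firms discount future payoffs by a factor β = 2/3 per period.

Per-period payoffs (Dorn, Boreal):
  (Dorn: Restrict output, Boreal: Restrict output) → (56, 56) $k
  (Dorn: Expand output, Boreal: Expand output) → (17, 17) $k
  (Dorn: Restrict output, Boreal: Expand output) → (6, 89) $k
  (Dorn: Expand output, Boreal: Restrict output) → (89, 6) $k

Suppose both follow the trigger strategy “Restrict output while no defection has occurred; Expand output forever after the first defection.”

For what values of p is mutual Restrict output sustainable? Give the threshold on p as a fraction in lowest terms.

Expected continuation weight on next period's payoff is β·p = 2/3·p, which plays the role of the discount factor.
Cooperation requires 2/3·p ≥ (89−56)/(89−17) = 11/24, hence p ≥ 11/16.

11/16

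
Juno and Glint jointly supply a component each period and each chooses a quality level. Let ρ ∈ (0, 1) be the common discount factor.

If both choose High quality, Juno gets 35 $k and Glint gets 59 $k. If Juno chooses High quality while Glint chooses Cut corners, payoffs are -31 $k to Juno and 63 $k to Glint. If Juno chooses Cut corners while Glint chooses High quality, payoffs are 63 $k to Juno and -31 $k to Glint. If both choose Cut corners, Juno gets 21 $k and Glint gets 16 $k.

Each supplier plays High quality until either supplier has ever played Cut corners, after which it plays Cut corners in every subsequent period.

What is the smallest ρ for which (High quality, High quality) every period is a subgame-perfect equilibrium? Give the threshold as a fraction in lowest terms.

For Juno: deviation gain 63−35 = 28, per-period punishment loss 35−21 = 14. IC gives ρ ≥ 28/42 = 2/3.
For Glint: gain 4, loss 43 per period, so ρ ≥ 4/47.
The tighter constraint is Juno's, so cooperation needs ρ ≥ 2/3.

2/3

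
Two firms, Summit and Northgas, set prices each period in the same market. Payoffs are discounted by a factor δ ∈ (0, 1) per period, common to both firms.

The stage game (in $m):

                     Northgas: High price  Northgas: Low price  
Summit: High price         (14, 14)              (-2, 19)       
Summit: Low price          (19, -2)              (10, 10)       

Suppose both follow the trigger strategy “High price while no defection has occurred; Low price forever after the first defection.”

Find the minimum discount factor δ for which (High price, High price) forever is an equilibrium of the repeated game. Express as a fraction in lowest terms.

Under grim trigger the critical discount factor is (T−C)/(T−P) with T = 19, C = 14, P = 10.
δ* = (19−14)/(19−10) = 5/9.

5/9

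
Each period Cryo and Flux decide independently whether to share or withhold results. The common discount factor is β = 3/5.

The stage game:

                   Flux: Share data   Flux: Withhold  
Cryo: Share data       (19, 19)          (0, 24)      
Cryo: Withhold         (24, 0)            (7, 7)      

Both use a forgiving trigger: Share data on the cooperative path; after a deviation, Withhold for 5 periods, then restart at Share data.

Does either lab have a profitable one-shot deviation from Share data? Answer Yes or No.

A one-shot deviation gives 24 now, then 7 for 5 periods, then back to 19.
Gain from deviating: (24−19) today; loss: (19−7) in each of the next 5 periods.
No-deviation condition: (19−7)(β+…+β^5) ≥ 24−19, i.e. β+…+β^5 ≥ 5/12.
At β = 3/5: β+…+β^5 = 1.3834 ≥ 0.4167.
So cooperation is sustainable.

No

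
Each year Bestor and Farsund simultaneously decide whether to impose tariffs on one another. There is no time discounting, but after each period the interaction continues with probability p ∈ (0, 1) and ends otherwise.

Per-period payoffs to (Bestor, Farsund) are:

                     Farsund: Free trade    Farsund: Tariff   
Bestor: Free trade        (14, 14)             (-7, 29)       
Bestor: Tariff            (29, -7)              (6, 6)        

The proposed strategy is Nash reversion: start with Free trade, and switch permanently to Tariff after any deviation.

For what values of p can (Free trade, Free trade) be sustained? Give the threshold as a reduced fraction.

15/23

Expected cooperation value is 14 + p·14 + p²·14 + … = 14/(1−p); deviation gives 29 + p·6/(1−p).
14 ≥ 29(1−p) + 6p ⇒ 23p ≥ 15 ⇒ p ≥ 15/23.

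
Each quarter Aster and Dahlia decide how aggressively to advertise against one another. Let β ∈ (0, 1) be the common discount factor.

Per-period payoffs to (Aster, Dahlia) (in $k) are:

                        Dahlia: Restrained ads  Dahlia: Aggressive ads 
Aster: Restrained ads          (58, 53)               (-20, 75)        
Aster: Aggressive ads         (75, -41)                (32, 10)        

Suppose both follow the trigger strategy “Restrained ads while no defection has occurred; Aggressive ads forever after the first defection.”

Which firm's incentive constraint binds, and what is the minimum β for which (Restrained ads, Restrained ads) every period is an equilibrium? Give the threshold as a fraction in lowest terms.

Aster's threshold: (75−58)/(75−32) = 17/43.
Dahlia's threshold: (75−53)/(75−10) = 22/65.
17/43 > 22/65, so Aster binds and β* = 17/43.

Aster; β ≥ 17/43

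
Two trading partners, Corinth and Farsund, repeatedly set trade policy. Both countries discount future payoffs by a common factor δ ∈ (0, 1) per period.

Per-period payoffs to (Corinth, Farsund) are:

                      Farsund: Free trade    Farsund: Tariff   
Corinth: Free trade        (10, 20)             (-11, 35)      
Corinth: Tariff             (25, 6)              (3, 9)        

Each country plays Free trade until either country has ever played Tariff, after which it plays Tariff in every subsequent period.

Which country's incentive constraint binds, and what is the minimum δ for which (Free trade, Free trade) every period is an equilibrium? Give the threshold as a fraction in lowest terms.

Corinth's threshold: (25−10)/(25−3) = 15/22.
Farsund's threshold: (35−20)/(35−9) = 15/26.
15/22 > 15/26, so Corinth binds and δ* = 15/22.

Corinth; δ ≥ 15/22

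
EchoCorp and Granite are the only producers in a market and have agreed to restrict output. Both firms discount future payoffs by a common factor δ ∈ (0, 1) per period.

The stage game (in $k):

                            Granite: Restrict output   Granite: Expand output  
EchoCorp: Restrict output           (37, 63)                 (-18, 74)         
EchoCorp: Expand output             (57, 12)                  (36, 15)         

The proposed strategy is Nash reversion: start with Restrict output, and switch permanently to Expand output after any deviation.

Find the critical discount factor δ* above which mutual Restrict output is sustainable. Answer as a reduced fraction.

For EchoCorp: deviation gain 57−37 = 20, per-period punishment loss 37−36 = 1. IC gives δ ≥ 20/21.
For Granite: gain 11, loss 48 per period, so δ ≥ 11/59.
The tighter constraint is EchoCorp's, so cooperation needs δ ≥ 20/21.

20/21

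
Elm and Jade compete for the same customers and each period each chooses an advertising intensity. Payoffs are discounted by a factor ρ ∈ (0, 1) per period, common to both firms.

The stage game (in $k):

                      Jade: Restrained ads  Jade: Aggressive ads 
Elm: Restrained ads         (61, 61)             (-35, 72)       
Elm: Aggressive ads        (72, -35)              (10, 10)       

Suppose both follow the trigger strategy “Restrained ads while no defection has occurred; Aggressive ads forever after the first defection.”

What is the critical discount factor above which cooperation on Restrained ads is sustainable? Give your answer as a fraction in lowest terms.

11/62

Under grim trigger the critical discount factor is (T−C)/(T−P) with T = 72, C = 61, P = 10.
ρ* = (72−61)/(72−10) = 11/62.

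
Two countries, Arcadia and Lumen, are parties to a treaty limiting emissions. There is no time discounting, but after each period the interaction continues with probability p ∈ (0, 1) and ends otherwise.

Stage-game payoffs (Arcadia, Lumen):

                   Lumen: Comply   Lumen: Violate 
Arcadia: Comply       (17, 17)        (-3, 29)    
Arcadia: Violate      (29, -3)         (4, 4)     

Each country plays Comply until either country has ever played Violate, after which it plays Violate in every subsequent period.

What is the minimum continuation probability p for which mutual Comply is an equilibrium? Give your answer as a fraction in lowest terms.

12/25

With no time discounting, the continuation probability p plays the role of the discount factor.
Grim-trigger IC: 17/(1−p) ≥ 29 + 4p/(1−p) ⇒ p ≥ (29−17)/(29−4) = 12/25.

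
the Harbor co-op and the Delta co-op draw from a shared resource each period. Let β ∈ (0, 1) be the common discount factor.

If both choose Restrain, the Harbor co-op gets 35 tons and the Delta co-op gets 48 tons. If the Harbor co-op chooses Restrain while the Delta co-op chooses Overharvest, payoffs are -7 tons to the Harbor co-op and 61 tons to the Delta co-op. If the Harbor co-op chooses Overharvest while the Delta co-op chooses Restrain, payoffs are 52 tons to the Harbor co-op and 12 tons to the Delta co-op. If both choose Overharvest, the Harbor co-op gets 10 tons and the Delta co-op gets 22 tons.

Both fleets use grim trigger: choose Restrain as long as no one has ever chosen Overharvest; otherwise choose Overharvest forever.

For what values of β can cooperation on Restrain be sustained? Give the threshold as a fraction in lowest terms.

17/42

the Harbor co-op's threshold: (52−35)/(52−10) = 17/42.
the Delta co-op's threshold: (61−48)/(61−22) = 1/3.
17/42 > 1/3, so the Harbor co-op binds and β* = 17/42.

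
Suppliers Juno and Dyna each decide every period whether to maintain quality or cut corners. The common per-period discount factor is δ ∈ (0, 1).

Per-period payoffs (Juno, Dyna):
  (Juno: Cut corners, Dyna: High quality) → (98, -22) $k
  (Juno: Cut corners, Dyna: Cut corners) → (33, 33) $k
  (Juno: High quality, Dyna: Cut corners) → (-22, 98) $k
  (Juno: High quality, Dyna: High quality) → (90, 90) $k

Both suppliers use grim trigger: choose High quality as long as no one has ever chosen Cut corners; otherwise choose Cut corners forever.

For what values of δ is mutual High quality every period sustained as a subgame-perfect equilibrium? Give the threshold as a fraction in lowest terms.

8/65

Cooperation forever yields 90 each period: 90/(1−δ).
Deviating yields 98 once, then 33 forever: 98 + 33δ/(1−δ).
No profitable deviation requires 90/(1−δ) ≥ 98 + 33δ/(1−δ).
Multiplying by (1−δ): 90 ≥ 98(1−δ) + 33δ = 98 − 65δ.
So 65δ ≥ 8, i.e. δ ≥ 8/65.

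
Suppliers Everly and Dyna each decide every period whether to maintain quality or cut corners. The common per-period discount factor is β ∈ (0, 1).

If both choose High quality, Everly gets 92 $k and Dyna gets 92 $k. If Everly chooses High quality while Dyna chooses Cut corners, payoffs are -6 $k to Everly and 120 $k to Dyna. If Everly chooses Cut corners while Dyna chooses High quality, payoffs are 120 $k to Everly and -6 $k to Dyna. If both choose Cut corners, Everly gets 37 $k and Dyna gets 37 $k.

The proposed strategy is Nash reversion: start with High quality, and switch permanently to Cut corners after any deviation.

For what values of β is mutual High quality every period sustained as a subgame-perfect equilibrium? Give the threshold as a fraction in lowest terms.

Cooperation forever yields 92 each period: 92/(1−β).
Deviating yields 120 once, then 37 forever: 120 + 37β/(1−β).
No profitable deviation requires 92/(1−β) ≥ 120 + 37β/(1−β).
Multiplying by (1−β): 92 ≥ 120(1−β) + 37β = 120 − 83β.
So 83β ≥ 28, i.e. β ≥ 28/83.

28/83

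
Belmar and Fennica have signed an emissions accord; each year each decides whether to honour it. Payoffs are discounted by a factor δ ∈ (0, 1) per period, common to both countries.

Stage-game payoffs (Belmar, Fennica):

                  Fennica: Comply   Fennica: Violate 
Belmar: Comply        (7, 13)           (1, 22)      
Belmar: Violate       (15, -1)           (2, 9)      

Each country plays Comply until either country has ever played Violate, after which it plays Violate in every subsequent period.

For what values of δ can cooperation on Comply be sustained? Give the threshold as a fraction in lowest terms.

9/13

Belmar: cooperation gives 7 each period; deviation gives 15 once then 2 forever.
  7/(1−δ) ≥ 15 + 2δ/(1−δ) ⇒ δ ≥ 8/13.
Fennica: cooperation gives 13 each period; deviation gives 22 once then 9 forever.
  δ ≥ 9/13.
Both must hold, so the binding constraint is Fennica's: δ ≥ 9/13.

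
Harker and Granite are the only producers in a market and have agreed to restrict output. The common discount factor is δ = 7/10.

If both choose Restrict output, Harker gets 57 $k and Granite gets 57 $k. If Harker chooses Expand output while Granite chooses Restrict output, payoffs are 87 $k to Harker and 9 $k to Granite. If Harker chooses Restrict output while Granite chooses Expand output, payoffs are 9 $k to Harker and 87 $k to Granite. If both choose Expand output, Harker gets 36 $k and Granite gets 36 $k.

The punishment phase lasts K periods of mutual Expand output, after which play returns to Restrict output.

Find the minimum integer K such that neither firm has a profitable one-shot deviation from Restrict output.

Need Σ_{k=1}^{K} δ^k ≥ (87−57)/(57−36) = 1.4286 at δ = 7/10.
At K = 2 the sum is 1.1900 < 1.4286; at K = 3 it is 1.5330 ≥ 1.4286.
So the minimum punishment length is K = 3.

3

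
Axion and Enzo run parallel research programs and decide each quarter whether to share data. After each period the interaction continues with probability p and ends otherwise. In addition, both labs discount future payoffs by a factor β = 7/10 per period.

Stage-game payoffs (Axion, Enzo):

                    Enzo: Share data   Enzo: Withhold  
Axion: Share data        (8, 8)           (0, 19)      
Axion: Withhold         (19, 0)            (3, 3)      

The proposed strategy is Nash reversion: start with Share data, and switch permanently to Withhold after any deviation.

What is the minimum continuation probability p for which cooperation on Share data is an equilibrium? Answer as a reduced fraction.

55/56

Expected continuation weight on next period's payoff is β·p = 7/10·p, which plays the role of the discount factor.
Cooperation requires 7/10·p ≥ (19−8)/(19−3) = 11/16, hence p ≥ 55/56.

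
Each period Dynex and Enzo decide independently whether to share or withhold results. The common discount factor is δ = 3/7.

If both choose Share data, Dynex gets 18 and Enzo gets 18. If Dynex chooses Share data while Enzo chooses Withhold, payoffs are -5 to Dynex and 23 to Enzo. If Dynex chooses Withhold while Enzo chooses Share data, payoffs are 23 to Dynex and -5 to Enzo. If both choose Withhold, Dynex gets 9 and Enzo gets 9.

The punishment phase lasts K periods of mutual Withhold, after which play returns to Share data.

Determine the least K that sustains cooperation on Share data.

2

IC: δ(1−δ^K)/(1−δ) ≥ (23−18)/(18−9) = 5/9.
With δ = 3/7: need 1 − δ^K ≥ 5/9·(1−3/7)/(3/7), i.e. δ^K ≤ 0.2593.
Since (3/7)^1 = 0.4286 and (3/7)^2 = 0.1837, the smallest such K is 2.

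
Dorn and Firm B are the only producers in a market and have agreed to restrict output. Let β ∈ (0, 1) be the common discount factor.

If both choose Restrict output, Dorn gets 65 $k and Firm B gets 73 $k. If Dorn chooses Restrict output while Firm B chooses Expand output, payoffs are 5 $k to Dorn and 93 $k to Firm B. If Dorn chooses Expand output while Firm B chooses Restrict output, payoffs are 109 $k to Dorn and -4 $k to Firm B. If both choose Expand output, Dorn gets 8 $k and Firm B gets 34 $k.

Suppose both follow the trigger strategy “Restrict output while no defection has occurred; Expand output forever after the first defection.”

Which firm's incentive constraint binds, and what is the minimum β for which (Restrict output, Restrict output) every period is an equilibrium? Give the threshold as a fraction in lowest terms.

Dorn; β ≥ 44/101

Dorn: cooperation gives 65 each period; deviation gives 109 once then 8 forever.
  65/(1−β) ≥ 109 + 8β/(1−β) ⇒ β ≥ 44/101.
Firm B: cooperation gives 73 each period; deviation gives 93 once then 34 forever.
  β ≥ 20/59.
Both must hold, so the binding constraint is Dorn's: β ≥ 44/101.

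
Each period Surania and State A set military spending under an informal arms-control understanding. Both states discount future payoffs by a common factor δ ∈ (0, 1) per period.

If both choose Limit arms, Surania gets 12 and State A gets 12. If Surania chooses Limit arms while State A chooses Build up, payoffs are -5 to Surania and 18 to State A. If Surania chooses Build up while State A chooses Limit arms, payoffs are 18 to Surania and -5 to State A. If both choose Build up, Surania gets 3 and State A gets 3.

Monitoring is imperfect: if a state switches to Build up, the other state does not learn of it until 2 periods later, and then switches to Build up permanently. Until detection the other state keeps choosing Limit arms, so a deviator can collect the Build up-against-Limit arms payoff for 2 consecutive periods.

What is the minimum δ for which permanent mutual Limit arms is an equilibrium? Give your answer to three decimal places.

The best deviation is to choose Build up for all 2 undetected periods, earning 18 each, then 3 forever once detected.
Deviation value: 18(1−δ^2)/(1−δ) + 3δ^2/(1−δ); cooperation value: 12/(1−δ).
IC: 12 ≥ 18(1−δ^2) + 3δ^2 = 18 − 15δ^2.
So δ^2 ≥ 6/15 = 2/5, giving δ ≥ (2/5)^(1/2) ≈ 0.632.

0.632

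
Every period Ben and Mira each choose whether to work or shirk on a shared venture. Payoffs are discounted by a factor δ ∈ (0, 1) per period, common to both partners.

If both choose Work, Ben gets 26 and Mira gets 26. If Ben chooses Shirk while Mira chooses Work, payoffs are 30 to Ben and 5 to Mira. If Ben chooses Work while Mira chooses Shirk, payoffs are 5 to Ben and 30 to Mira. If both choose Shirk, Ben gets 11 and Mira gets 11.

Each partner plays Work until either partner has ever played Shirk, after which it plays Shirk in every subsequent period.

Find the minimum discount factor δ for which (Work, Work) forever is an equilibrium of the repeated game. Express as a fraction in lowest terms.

4/19

One-period gain from deviating is 30 − 26 = 4. The loss is 26 − 11 = 15 in every subsequent period, with present value 15·δ/(1−δ).
Deviation is unprofitable when 15·δ/(1−δ) ≥ 4, i.e. δ/(1−δ) ≥ 4/15.
Equivalently δ ≥ 4/(4+15) = 4/19.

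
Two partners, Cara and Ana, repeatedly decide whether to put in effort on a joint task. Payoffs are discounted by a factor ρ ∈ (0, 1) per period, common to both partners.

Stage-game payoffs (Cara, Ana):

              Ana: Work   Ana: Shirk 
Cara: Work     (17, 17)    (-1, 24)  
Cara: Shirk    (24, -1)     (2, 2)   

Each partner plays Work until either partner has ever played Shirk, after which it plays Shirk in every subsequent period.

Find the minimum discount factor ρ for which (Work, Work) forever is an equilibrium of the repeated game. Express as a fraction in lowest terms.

7/22

Cooperation forever yields 17 each period: 17/(1−ρ).
Deviating yields 24 once, then 2 forever: 24 + 2ρ/(1−ρ).
No profitable deviation requires 17/(1−ρ) ≥ 24 + 2ρ/(1−ρ).
Multiplying by (1−ρ): 17 ≥ 24(1−ρ) + 2ρ = 24 − 22ρ.
So 22ρ ≥ 7, i.e. ρ ≥ 7/22.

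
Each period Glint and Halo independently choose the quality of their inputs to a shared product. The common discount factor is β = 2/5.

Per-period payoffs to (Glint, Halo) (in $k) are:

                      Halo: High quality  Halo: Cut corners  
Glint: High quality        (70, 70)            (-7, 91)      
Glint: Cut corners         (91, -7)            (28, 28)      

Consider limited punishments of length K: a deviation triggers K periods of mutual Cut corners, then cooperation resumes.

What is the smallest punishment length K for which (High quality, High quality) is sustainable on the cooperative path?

No profitable deviation requires (70−28)(β+…+β^K) ≥ 91−70, i.e. β+…+β^K ≥ 1/2 ≈ 0.5000.
With β = 2/5, the partial sums are K=1: 0.4000, K=2: 0.5600.
K = 2 is the first length at which the sum reaches 0.5000.

2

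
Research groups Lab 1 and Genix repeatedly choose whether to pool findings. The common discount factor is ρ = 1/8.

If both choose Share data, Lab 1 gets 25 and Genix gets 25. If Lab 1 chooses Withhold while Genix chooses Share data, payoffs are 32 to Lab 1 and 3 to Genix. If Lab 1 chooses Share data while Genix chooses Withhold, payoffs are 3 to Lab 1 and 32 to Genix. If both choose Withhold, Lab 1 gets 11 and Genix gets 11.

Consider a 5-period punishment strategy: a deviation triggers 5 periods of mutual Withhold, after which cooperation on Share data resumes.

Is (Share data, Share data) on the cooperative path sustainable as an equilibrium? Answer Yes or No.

No

Comparing payoff streams over the 6 periods until play realigns: cooperate → 25(1+ρ+…+ρ^5); deviate → 32 + 11(ρ+…+ρ^5).
Cooperation is sustained iff (25−11)(ρ+…+ρ^5) ≥ 32−25.
ρ+…+ρ^5 = 1/8·(1−(1/8)^5)/(1−1/8) = 0.1429, and (32−25)/(25−11) = 0.5000.
0.1429 < 0.5000, so cooperation is not sustainable.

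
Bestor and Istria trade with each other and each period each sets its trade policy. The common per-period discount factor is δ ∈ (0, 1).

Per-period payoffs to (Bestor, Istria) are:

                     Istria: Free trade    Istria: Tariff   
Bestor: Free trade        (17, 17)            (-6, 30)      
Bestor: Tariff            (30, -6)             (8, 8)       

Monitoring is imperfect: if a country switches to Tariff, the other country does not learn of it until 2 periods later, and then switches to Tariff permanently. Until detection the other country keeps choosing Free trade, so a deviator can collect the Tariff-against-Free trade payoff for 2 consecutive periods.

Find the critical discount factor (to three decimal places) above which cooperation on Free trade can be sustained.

0.769

A deviator earns 30 for 2 periods, then 8 forever; cooperating earns 17 forever. Multiplying the IC by (1−δ):
17 ≥ 30(1−δ^2) + 8δ^2, so 22·δ^2 ≥ 13 and δ^2 ≥ 13/22.
δ ≥ (13/22)^(1/2) ≈ 0.769.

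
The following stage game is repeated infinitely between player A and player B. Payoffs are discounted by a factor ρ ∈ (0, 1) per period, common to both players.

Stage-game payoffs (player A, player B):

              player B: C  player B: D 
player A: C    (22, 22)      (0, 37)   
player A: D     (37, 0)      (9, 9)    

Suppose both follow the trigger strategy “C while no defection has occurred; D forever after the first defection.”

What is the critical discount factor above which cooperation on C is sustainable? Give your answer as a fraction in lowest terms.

Under grim trigger the critical discount factor is (T−C)/(T−P) with T = 37, C = 22, P = 9.
ρ* = (37−22)/(37−9) = 15/28.

15/28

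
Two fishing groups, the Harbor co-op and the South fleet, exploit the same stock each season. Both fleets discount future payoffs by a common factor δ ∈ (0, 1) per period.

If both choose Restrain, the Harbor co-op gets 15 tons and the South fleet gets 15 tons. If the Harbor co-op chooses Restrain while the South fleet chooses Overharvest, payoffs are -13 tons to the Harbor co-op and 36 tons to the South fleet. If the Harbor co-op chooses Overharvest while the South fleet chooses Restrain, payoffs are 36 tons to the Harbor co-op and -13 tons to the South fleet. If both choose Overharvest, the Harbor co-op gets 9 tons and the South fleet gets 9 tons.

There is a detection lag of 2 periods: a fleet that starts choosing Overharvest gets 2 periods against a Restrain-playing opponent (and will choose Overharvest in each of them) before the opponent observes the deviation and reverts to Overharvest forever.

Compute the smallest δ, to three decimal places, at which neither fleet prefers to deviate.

A deviator earns 36 for 2 periods, then 9 forever; cooperating earns 15 forever. Multiplying the IC by (1−δ):
15 ≥ 36(1−δ^2) + 9δ^2, so 27·δ^2 ≥ 21 and δ^2 ≥ 7/9.
δ ≥ (7/9)^(1/2) ≈ 0.882.

0.882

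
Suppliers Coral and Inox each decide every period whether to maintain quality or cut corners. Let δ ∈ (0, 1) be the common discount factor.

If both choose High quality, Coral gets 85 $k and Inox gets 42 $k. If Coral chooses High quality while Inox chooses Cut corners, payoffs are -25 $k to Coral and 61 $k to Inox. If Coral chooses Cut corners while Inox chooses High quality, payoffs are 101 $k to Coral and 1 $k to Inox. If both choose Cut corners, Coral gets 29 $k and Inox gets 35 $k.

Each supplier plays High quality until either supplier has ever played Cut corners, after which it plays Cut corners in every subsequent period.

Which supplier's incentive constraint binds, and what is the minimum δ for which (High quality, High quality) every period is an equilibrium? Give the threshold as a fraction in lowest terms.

For Coral: deviation gain 101−85 = 16, per-period punishment loss 85−29 = 56. IC gives δ ≥ 16/72 = 2/9.
For Inox: gain 19, loss 7 per period, so δ ≥ 19/26.
The tighter constraint is Inox's, so cooperation needs δ ≥ 19/26.

Inox; δ ≥ 19/26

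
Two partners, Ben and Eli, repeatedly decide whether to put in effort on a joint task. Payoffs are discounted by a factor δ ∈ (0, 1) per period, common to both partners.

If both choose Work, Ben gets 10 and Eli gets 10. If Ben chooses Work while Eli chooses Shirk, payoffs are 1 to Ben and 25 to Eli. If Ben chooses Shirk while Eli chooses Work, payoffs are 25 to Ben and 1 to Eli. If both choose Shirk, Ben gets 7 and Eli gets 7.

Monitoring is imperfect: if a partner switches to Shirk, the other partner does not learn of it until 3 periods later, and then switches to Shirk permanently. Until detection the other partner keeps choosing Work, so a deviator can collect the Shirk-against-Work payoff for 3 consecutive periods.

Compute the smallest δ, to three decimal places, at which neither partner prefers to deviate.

0.941

A deviator earns 25 for 3 periods, then 7 forever; cooperating earns 10 forever. Multiplying the IC by (1−δ):
10 ≥ 25(1−δ^3) + 7δ^3, so 18·δ^3 ≥ 15 and δ^3 ≥ 5/6.
δ ≥ (5/6)^(1/3) ≈ 0.941.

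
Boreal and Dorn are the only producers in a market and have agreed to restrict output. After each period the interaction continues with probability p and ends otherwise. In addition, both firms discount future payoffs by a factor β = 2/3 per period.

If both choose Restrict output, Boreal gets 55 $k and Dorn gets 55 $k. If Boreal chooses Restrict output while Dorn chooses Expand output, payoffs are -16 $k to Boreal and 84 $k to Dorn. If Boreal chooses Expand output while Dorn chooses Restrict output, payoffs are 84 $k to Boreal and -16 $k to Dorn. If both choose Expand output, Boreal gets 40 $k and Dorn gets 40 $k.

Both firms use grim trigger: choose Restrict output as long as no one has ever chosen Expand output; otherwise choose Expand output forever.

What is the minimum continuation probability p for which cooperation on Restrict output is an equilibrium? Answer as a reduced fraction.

87/88

With continuation probability p and discount β, the effective per-period discount factor is βp.
Grim-trigger IC: βp ≥ (84−55)/(84−40) = 29/44.
So p ≥ (29/44)/(2/3) = 87/88.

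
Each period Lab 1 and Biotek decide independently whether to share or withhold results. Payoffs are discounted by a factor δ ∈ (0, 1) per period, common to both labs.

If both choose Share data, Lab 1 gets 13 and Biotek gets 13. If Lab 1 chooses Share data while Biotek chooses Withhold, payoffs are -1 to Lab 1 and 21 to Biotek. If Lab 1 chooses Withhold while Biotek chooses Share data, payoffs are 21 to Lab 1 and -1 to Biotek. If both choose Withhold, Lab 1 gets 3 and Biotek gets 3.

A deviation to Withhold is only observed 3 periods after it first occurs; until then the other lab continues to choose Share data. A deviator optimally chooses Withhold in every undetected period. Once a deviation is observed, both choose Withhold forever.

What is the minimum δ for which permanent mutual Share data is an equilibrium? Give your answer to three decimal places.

The best deviation is to choose Withhold for all 3 undetected periods, earning 21 each, then 3 forever once detected.
Deviation value: 21(1−δ^3)/(1−δ) + 3δ^3/(1−δ); cooperation value: 13/(1−δ).
IC: 13 ≥ 21(1−δ^3) + 3δ^3 = 21 − 18δ^3.
So δ^3 ≥ 8/18 = 4/9, giving δ ≥ (4/9)^(1/3) ≈ 0.763.

0.763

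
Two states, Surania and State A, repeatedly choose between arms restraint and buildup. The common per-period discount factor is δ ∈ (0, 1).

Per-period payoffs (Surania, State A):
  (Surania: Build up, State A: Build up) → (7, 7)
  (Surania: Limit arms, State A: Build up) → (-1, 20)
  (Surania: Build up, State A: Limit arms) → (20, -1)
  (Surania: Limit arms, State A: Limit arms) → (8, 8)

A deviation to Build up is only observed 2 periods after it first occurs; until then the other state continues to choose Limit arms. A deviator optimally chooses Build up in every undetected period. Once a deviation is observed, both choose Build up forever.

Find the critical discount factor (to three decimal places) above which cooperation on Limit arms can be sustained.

Deviating for the 2 undetected periods gains 20−8 = 12 per period over cooperation, then loses 8−7 = 1 per period forever once punishment starts.
Gain: 12(1 + δ + … + δ^1); loss: 1·δ^2/(1−δ).
No profitable deviation ⇔ 12(1−δ^2) ≤ 1·δ^2, i.e. δ^2 ≥ 12/(12+1) = 12/13.
Hence δ ≥ (12/13)^(1/2) ≈ 0.961.

0.961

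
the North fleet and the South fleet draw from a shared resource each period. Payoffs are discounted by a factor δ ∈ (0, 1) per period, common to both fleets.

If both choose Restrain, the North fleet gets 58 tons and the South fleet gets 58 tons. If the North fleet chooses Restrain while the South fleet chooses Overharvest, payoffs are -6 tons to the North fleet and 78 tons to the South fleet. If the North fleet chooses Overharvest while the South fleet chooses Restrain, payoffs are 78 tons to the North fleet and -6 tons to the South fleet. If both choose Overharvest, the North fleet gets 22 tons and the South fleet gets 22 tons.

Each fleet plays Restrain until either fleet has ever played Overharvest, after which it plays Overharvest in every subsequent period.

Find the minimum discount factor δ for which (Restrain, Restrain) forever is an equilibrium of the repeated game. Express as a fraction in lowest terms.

58/(1−δ) ≥ 78 + 22δ/(1−δ)
58 ≥ 78 − 56δ
δ ≥ 20/56 = 5/14.

5/14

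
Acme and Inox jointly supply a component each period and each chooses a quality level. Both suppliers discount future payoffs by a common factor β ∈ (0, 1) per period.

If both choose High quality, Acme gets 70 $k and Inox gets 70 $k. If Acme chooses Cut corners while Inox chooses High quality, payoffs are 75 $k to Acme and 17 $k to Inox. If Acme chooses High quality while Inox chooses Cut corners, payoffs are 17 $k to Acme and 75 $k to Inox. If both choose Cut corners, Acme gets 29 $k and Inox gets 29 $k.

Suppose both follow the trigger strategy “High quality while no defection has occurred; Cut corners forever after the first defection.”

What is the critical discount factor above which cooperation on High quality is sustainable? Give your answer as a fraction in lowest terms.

Cooperation forever yields 70 each period: 70/(1−β).
Deviating yields 75 once, then 29 forever: 75 + 29β/(1−β).
No profitable deviation requires 70/(1−β) ≥ 75 + 29β/(1−β).
Multiplying by (1−β): 70 ≥ 75(1−β) + 29β = 75 − 46β.
So 46β ≥ 5, i.e. β ≥ 5/46.

5/46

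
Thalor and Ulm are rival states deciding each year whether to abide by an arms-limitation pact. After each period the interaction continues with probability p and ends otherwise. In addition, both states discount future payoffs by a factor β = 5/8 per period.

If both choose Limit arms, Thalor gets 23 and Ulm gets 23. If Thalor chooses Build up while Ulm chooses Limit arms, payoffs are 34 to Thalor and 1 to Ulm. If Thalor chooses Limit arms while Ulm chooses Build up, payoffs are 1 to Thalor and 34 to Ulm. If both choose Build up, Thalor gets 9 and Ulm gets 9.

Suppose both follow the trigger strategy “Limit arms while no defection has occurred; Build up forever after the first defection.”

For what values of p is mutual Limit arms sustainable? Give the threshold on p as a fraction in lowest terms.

Expected continuation weight on next period's payoff is β·p = 5/8·p, which plays the role of the discount factor.
Cooperation requires 5/8·p ≥ (34−23)/(34−9) = 11/25, hence p ≥ 88/125.

88/125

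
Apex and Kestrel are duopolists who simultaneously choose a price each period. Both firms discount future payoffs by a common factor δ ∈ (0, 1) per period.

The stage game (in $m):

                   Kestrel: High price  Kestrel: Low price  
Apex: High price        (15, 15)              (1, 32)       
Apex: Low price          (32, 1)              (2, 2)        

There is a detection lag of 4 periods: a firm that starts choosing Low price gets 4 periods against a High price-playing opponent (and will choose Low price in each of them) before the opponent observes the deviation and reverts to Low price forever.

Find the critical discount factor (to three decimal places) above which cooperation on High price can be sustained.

0.868

Deviating for the 4 undetected periods gains 32−15 = 17 per period over cooperation, then loses 15−2 = 13 per period forever once punishment starts.
Gain: 17(1 + δ + … + δ^3); loss: 13·δ^4/(1−δ).
No profitable deviation ⇔ 17(1−δ^4) ≤ 13·δ^4, i.e. δ^4 ≥ 17/(17+13) = 17/30.
Hence δ ≥ (17/30)^(1/4) ≈ 0.868.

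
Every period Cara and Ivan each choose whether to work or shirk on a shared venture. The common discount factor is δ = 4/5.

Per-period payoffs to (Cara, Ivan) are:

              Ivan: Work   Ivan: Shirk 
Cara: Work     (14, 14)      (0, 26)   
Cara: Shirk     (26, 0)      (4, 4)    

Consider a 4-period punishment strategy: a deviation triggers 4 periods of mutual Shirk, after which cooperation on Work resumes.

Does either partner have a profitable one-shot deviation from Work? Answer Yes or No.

A one-shot deviation gives 26 now, then 4 for 4 periods, then back to 14.
Gain from deviating: (26−14) today; loss: (14−4) in each of the next 4 periods.
No-deviation condition: (14−4)(δ+…+δ^4) ≥ 26−14, i.e. δ+…+δ^4 ≥ 6/5.
At δ = 4/5: δ+…+δ^4 = 2.3616 ≥ 1.2000.
So cooperation is sustainable.

No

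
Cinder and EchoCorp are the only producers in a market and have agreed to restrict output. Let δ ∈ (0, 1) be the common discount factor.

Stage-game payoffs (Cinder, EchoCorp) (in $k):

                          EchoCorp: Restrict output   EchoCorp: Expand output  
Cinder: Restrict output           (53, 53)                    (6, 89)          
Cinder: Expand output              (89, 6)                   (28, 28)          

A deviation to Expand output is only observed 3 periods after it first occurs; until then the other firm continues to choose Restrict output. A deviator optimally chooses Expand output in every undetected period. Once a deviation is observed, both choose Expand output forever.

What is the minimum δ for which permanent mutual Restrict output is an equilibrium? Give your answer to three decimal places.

The best deviation is to choose Expand output for all 3 undetected periods, earning 89 each, then 28 forever once detected.
Deviation value: 89(1−δ^3)/(1−δ) + 28δ^3/(1−δ); cooperation value: 53/(1−δ).
IC: 53 ≥ 89(1−δ^3) + 28δ^3 = 89 − 61δ^3.
So δ^3 ≥ 36/61, giving δ ≥ (36/61)^(1/3) ≈ 0.839.

0.839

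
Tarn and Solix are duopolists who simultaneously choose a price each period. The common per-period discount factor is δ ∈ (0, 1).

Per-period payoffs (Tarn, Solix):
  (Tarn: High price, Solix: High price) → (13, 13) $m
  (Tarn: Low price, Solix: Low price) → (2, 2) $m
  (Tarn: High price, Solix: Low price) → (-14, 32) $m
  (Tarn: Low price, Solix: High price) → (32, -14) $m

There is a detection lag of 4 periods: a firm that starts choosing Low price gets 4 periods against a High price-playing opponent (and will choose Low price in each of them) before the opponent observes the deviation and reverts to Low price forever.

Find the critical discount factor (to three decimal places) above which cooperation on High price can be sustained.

A deviator earns 32 for 4 periods, then 2 forever; cooperating earns 13 forever. Multiplying the IC by (1−δ):
13 ≥ 32(1−δ^4) + 2δ^4, so 30·δ^4 ≥ 19 and δ^4 ≥ 19/30.
δ ≥ (19/30)^(1/4) ≈ 0.892.

0.892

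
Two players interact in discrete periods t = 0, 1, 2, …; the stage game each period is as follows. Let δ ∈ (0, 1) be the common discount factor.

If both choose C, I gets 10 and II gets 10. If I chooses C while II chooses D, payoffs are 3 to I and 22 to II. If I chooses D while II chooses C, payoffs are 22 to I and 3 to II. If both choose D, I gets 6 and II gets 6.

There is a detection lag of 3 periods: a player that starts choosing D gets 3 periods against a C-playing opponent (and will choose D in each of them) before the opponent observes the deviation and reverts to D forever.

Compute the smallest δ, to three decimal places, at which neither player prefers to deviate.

0.909

Deviating for the 3 undetected periods gains 22−10 = 12 per period over cooperation, then loses 10−6 = 4 per period forever once punishment starts.
Gain: 12(1 + δ + … + δ^2); loss: 4·δ^3/(1−δ).
No profitable deviation ⇔ 12(1−δ^3) ≤ 4·δ^3, i.e. δ^3 ≥ 12/(12+4) = 3/4.
Hence δ ≥ (3/4)^(1/3) ≈ 0.909.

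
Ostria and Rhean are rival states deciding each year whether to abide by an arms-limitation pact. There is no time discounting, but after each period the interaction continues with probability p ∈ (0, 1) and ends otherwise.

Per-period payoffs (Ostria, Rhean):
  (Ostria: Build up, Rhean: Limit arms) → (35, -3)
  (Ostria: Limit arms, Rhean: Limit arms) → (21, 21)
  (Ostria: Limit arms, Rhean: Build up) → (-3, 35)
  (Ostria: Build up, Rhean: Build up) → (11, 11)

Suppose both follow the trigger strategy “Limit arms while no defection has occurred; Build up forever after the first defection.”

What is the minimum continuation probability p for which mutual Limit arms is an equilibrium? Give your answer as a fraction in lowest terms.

7/12

With no time discounting, the continuation probability p plays the role of the discount factor.
Grim-trigger IC: 21/(1−p) ≥ 35 + 11p/(1−p) ⇒ p ≥ (35−21)/(35−11) = 7/12.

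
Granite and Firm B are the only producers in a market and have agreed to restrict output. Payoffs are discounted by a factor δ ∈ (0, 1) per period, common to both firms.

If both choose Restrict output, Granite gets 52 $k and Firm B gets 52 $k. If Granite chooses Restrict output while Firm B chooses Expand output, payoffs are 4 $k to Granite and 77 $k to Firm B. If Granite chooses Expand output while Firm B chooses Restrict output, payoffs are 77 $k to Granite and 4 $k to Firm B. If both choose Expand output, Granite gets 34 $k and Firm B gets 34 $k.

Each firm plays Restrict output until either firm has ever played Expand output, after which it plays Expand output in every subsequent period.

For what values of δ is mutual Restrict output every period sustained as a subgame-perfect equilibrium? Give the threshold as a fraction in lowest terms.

25/43

Cooperation forever yields 52 each period: 52/(1−δ).
Deviating yields 77 once, then 34 forever: 77 + 34δ/(1−δ).
No profitable deviation requires 52/(1−δ) ≥ 77 + 34δ/(1−δ).
Multiplying by (1−δ): 52 ≥ 77(1−δ) + 34δ = 77 − 43δ.
So 43δ ≥ 25, i.e. δ ≥ 25/43.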